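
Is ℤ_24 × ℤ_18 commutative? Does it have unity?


Direct product ring; commutative with unity (1,1); but (1,0)·(0,1) = (0,0) gives zero divisors, so not an integral domain
Commutative: Yes
Integral domain: No
Has unity: Yes

ℤ_24 × ℤ_18: Commutative=Yes, Unity=Yes


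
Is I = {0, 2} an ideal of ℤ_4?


Check ideal conditions for I = {0, 2} in ℤ_4:
(1) I is an additive subgroup? Yes
(2) For r ∈ ℤ_4 and a ∈ I: r·a ∈ I? Yes

Yes, I is an ideal of ℤ_4


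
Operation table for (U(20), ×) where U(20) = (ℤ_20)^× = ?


Elements: {1, 3, 7, 9, 11, 13, 17, 19}
Operation: multiplication mod 20
Entry (a, b) = (a × b) mod 20

Cayley table:
   |  1 |  3 |  7 |  9 | 11 | 13 | 17 | 19
 1 |  1 |  3 |  7 |  9 | 11 | 13 | 17 | 19
 3 |  3 |  9 |  1 |  7 | 13 | 19 | 11 | 17
 7 |  7 |  1 |  9 |  3 | 17 | 11 | 19 | 13
 9 |  9 |  7 |  3 |  1 | 19 | 17 | 13 | 11
11 | 11 | 13 | 17 | 19 |  1 |  3 |  7 |  9
13 | 13 | 19 | 11 | 17 |  3 |  9 |  1 |  7
17 | 17 | 11 | 19 | 13 |  7 |  1 |  9 |  3
19 | 19 | 17 | 13 | 11 |  9 |  7 |  3 |  1


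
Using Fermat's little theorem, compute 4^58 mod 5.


Fermat's little theorem: if p is prime and gcd(a,p)=1, then a^(p-1) ≡ 1 (mod p)
p = 5 is prime, gcd(4,5) = 1
Reduce exponent: 58 mod 4 = 2
So 4^58 ≡ 4^2 (mod 5)
4^2 mod 5 = 1

4^58 ≡ 1 (mod 5)


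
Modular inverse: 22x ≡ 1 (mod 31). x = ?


Use the extended Euclidean algorithm to write 1 = 22·s + 31·t; then s mod 31 is the inverse.
Euclidean algorithm:
  22 = 0·31 + 22
  31 = 1·22 + 9
  22 = 2·9 + 4
  9 = 2·4 + 1
  4 = 4·1 + 0
gcd(22,31) = 1
Back-substitution gives: 22·(-7) + 31·(5) = 1
So 22⁻¹ ≡ -7 ≡ 24 (mod 31)
Check: 22 × 24 = 528 ≡ 1 (mod 31) ✓

22⁻¹ ≡ 24 (mod 31)


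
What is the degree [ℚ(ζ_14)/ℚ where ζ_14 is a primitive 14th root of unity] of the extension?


[ℚ(ζ_n):ℚ] = deg Φ_n(x) = φ(n). Here φ(14) = 6

[ℚ(ζ_14)/ℚ where ζ_14 is a primitive 14th root of unity] = 6


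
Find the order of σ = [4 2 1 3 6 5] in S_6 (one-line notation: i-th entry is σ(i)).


Cycle decomposition: (1 4 3) (5 6)
Cycle lengths: 3, 2
Order = lcm(3, 2) = 6

ord(σ) = 6


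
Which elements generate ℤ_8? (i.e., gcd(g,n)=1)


g generates ℤ_n iff gcd(g,n) = 1
Checking each g ∈ {1,...,7}:
gcd(1,8) = 1
gcd(2,8) = 2
gcd(3,8) = 1
gcd(4,8) = 4
gcd(5,8) = 1
gcd(6,8) = 2
gcd(7,8) = 1
Generators: {1, 3, 5, 7}
Number of generators = φ(8) = 4

Generators of ℤ_8 = {1, 3, 5, 7}


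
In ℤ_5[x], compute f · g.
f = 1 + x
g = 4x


Expand and collect like terms; reduce coefficients mod 5:
x^0: 1·0 = 0 ≡ 0 (mod 5)
x^1: 1·4 + 1·0 = 4 ≡ 4 (mod 5)
x^2: 1·4 = 4 ≡ 4 (mod 5)
Result: 4x + 4x^2

f · g = 4x + 4x^2


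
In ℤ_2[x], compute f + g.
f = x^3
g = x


Add coefficients mod 2:
x^0: 0 + 0 = 0 (mod 2)
x^1: 0 + 1 = 1 (mod 2)
x^2: 0 + 0 = 0 (mod 2)
x^3: 1 + 0 = 1 (mod 2)
Result: x + x^3

f + g = x + x^3


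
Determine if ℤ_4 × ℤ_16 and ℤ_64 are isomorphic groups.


Comparing ℤ_4 × ℤ_16 and ℤ_64:
gcd(4,16) = 4 ≠ 1. Max element order in ℤ_4×ℤ_16 is lcm(4,16) = 16 < 64, so it has no element of order 64

No, ℤ_4 × ℤ_16 ≇ ℤ_64


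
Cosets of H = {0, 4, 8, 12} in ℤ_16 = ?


H = {0, 4, 8, 12}, |H| = 4
Number of cosets = |G|/|H| = 16/4 = 4
0 + H = {0, 4, 8, 12}
1 + H = {1, 5, 9, 13}
2 + H = {2, 6, 10, 14}
3 + H = {3, 7, 11, 15}

Cosets: 0+H={0,4,8,12}; 1+H={1,5,9,13}; 2+H={2,6,10,14}; 3+H={3,7,11,15}


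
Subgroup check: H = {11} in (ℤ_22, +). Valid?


Subgroup test for H = {11} in (ℤ_22, +):
(1) 0 ∈ H? No
(2) Closure: for all a,b ∈ H, (a+b) mod 22 ∈ H? No  [counterexample: 11 + 11 = 0 ∉ H]
(3) Inverses: for all a ∈ H, -a mod 22 ∈ H? Yes

No, H is not a subgroup of ℤ_22


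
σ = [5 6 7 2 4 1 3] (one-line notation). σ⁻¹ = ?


To find σ⁻¹, swap domain and range:
σ(1) = 5 → σ⁻¹(5) = 1
σ(2) = 6 → σ⁻¹(6) = 2
σ(3) = 7 → σ⁻¹(7) = 3
σ(4) = 2 → σ⁻¹(2) = 4
σ(5) = 4 → σ⁻¹(4) = 5
σ(6) = 1 → σ⁻¹(1) = 6
σ(7) = 3 → σ⁻¹(3) = 7

σ⁻¹ = [6 4 7 5 1 2 3]


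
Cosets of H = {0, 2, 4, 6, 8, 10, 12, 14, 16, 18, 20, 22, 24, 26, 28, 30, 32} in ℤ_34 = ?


H = {0, 2, 4, 6, 8, 10, 12, 14, 16, 18, 20, 22, 24, 26, 28, 30, 32}, |H| = 17
Number of cosets = |G|/|H| = 34/17 = 2
0 + H = {0, 2, 4, 6, 8, 10, 12, 14, 16, 18, 20, 22, 24, 26, 28, 30, 32}
1 + H = {1, 3, 5, 7, 9, 11, 13, 15, 17, 19, 21, 23, 25, 27, 29, 31, 33}

Cosets: 0+H={0,2,4,6,8,10,12,14,16,18,20,22,24,26,28,30,32}; 1+H={1,3,5,7,9,11,13,15,17,19,21,23,25,27,29,31,33}


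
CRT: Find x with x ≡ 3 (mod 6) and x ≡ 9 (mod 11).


m₁ = 6, m₂ = 11, gcd = 1, so CRT applies. M = m₁·m₂ = 66
Let M₁ = M/m₁ = 11, M₂ = M/m₂ = 6
Find y₁ ≡ M₁⁻¹ (mod m₁): 11⁻¹ ≡ 5 (mod 6)
Find y₂ ≡ M₂⁻¹ (mod m₂): 6⁻¹ ≡ 2 (mod 11)
x = a₁·M₁·y₁ + a₂·M₂·y₂ = 3·11·5 + 9·6·2 = 273
Reduce mod 66: x ≡ 9
Check: 9 mod 6 = 3 ✓, 9 mod 11 = 9 ✓

x ≡ 9 (mod 66)


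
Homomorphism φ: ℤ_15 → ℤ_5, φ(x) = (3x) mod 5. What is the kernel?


Kernel = preimage of identity
ker(φ) = {x ∈ ℤ_15 : 3x ≡ 0 (mod 5)}. Since 5 | 15, φ is well-defined. The kernel is the cyclic subgroup ⟨5⟩ of ℤ_15 (order 3), i.e. {0, 5, 10}

ker(φ) = {0, 5, 10}


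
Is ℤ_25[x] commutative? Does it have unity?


ℤ_25 has zero divisors (5·5 ≡ 0), and these lift to constant zero divisors in ℤ_25[x]; so not an integral domain
Commutative: Yes
Integral domain: No
Has unity: Yes

ℤ_25[x]: Commutative=Yes, Unity=Yes


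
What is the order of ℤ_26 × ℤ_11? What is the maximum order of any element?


|ℤ_26 × ℤ_11| = 26 × 11 = 286
Max element order = lcm(26,11) = 286
Cyclic? Yes (gcd=1)

|ℤ_26×ℤ_11| = 286, max element order = 286


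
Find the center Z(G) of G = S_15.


Z(G) = {g ∈ G | gx = xg for all x ∈ G}
S_n is non-abelian for n ≥ 3; Z(S_15) is trivial

Z(S_15) = {e}


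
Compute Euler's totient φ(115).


Factor n: 115 = 5 × 23
φ(n) = n · ∏(1 - 1/p) over distinct primes p | n
φ(115) = 115 · (1 - 1/5) · (1 - 1/23) = 88

φ(115) = 88


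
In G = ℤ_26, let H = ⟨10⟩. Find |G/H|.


|⟨10⟩| = n / gcd(10, 26) = 26 / 2 = 13
H is normal (ℤ_26 is abelian).
|G/H| = |G| / |H| = 26 / 13 = 2

|G/H| = 2


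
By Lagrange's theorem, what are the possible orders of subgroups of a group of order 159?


Lagrange's theorem: |H| divides |G|
|G| = 159
Divisors of 159: 1, 3, 53, 159

Possible subgroup orders: {1, 3, 53, 159}


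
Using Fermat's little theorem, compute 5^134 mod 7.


Fermat's little theorem: if p is prime and gcd(a,p)=1, then a^(p-1) ≡ 1 (mod p)
p = 7 is prime, gcd(5,7) = 1
Reduce exponent: 134 mod 6 = 2
So 5^134 ≡ 5^2 (mod 7)
5^2 mod 7 = 4

5^134 ≡ 4 (mod 7)


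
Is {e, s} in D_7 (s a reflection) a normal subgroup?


H = {e, s} in D_7 (s a reflection)
r·s·r⁻¹ = sr⁻² ≠ s for n ≥ 3, so {e, s} is not closed under conjugation

No, not a normal subgroup


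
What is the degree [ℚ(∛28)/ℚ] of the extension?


∛28 has minimal polynomial x³ - 28 (irreducible over ℚ since 28 is not a perfect cube)

[ℚ(∛28)/ℚ] = 3


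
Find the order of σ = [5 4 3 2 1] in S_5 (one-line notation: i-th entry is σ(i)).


Cycle decomposition: (1 5) (2 4)
Cycle lengths: 2, 2
Order = lcm(2, 2) = 2

ord(σ) = 2


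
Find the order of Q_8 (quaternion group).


Q_8 = {±1, ±i, ±j, ±k}
|Q_8| = 8

|Q_8 (quaternion group)| = 8


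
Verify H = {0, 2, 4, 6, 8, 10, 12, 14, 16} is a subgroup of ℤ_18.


Subgroup test for H = {0, 2, 4, 6, 8, 10, 12, 14, 16} in (ℤ_18, +):
(1) 0 ∈ H? Yes
(2) Closure: for all a,b ∈ H, (a+b) mod 18 ∈ H? Yes
(3) Inverses: for all a ∈ H, -a mod 18 ∈ H? Yes

Yes, H is a subgroup of ℤ_18


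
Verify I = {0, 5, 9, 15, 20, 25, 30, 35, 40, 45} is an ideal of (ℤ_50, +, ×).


Check ideal conditions for I = {0, 5, 9, 15, 20, 25, 30, 35, 40, 45} in ℤ_50:
(1) I is an additive subgroup? No
(2) For r ∈ ℤ_50 and a ∈ I: r·a ∈ I? No  [counterexample: r=2, a=5, r·a mod 50 = 10 ∉ I]

No, I is not an ideal of ℤ_50


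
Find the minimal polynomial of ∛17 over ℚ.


∛17 satisfies x³ - 17 = 0, irreducible over ℚ (no rational root; 17 is not a perfect cube)

Minimal polynomial: x³ - 17


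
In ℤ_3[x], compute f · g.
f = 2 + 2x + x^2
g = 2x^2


Expand and collect like terms; reduce coefficients mod 3:
x^0: 2·0 = 0 ≡ 0 (mod 3)
x^1: 2·0 + 2·0 = 0 ≡ 0 (mod 3)
x^2: 2·2 + 2·0 + 1·0 = 4 ≡ 1 (mod 3)
x^3: 2·2 + 1·0 = 4 ≡ 1 (mod 3)
x^4: 1·2 = 2 ≡ 2 (mod 3)
Result: x^2 + x^3 + 2x^4

f · g = x^2 + x^3 + 2x^4


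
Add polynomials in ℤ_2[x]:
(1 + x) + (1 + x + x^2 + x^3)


Add coefficients mod 2:
x^0: 1 + 1 = 0 (mod 2)
x^1: 1 + 1 = 0 (mod 2)
x^2: 0 + 1 = 1 (mod 2)
x^3: 0 + 1 = 1 (mod 2)
Result: x^2 + x^3

f + g = x^2 + x^3


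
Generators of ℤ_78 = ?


g generates ℤ_n iff gcd(g,n) = 1
Prime factors of 78: 2, 3, 13
Generators are g ∈ {1,...,77} not divisible by any of these primes.
Generators: {1, 5, 7, 11, 17, 19, 23, 25, 29, 31, 35, 37, 41, 43, 47, 49, 53, 55, 59, 61, 67, 71, 73, 77}
Number of generators = φ(78) = 24

Generators of ℤ_78 = {1, 5, 7, 11, 17, 19, 23, 25, 29, 31, 35, 37, 41, 43, 47, 49, 53, 55, 59, 61, 67, 71, 73, 77}


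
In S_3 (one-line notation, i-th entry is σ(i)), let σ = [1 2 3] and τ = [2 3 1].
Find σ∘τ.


σ∘τ: apply τ first, then σ
1 →τ 2 →σ 2
2 →τ 3 →σ 3
3 →τ 1 →σ 1

σ∘τ = [2 3 1]


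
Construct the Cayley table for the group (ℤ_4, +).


Elements: {0, 1, 2, 3}
Operation: addition mod 4
Entry (a, b) = (a + b) mod 4

Cayley table:
  | 0 | 1 | 2 | 3
0 | 0 | 1 | 2 | 3
1 | 1 | 2 | 3 | 0
2 | 2 | 3 | 0 | 1
3 | 3 | 0 | 1 | 2


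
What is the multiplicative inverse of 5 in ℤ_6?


Use the extended Euclidean algorithm to write 1 = 5·s + 6·t; then s mod 6 is the inverse.
Euclidean algorithm:
  5 = 0·6 + 5
  6 = 1·5 + 1
  5 = 5·1 + 0
gcd(5,6) = 1
Back-substitution gives: 5·(-1) + 6·(1) = 1
So 5⁻¹ ≡ -1 ≡ 5 (mod 6)
Check: 5 × 5 = 25 ≡ 1 (mod 6) ✓

5⁻¹ ≡ 5 (mod 6)


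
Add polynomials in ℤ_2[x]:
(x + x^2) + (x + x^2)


Add coefficients mod 2:
x^0: 0 + 0 = 0 (mod 2)
x^1: 1 + 1 = 0 (mod 2)
x^2: 1 + 1 = 0 (mod 2)
Result: 0

f + g = 0


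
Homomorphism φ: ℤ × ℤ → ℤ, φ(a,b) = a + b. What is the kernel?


Kernel = preimage of identity
ker(φ) = {(a,b) ∈ ℤ² | a+b = 0} = {(a,-a) | a ∈ ℤ}

ker(φ) = {(a,-a) | a ∈ ℤ}


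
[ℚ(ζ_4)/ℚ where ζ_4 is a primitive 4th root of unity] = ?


[ℚ(ζ_n):ℚ] = deg Φ_n(x) = φ(n). Here φ(4) = 2

[ℚ(ζ_4)/ℚ where ζ_4 is a primitive 4th root of unity] = 2


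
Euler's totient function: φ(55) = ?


Factor n: 55 = 5 × 11
φ(n) = n · ∏(1 - 1/p) over distinct primes p | n
φ(55) = 55 · (1 - 1/5) · (1 - 1/11) = 40

φ(55) = 40


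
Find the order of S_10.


|S_n| = n! (number of permutations of n symbols)
|S_10| = 10! = 3628800

|S_10| = 3628800


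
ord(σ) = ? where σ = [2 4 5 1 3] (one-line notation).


Cycle decomposition: (1 2 4) (3 5)
Cycle lengths: 3, 2
Order = lcm(3, 2) = 6

ord(σ) = 6


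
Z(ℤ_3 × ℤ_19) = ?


Z(G) = {g ∈ G | gx = xg for all x ∈ G}
Direct product of abelian groups is abelian, so Z(G) = G

Z(ℤ_3 × ℤ_19) = ℤ_3 × ℤ_19


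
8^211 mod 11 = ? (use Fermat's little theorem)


Fermat's little theorem: if p is prime and gcd(a,p)=1, then a^(p-1) ≡ 1 (mod p)
p = 11 is prime, gcd(8,11) = 1
Reduce exponent: 211 mod 10 = 1
So 8^211 ≡ 8^1 (mod 11)
8^1 mod 11 = 8

8^211 ≡ 8 (mod 11)


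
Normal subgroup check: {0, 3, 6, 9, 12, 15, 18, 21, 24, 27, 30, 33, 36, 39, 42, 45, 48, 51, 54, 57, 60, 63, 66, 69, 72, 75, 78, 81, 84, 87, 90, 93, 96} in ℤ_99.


H = {0, 3, 6, 9, 12, 15, 18, 21, 24, 27, 30, 33, 36, 39, 42, 45, 48, 51, 54, 57, 60, 63, 66, 69, 72, 75, 78, 81, 84, 87, 90, 93, 96} in ℤ_99
ℤ_99 is abelian; every subgroup of an abelian group is normal

Yes, normal subgroup


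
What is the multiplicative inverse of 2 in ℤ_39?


Use the extended Euclidean algorithm to write 1 = 2·s + 39·t; then s mod 39 is the inverse.
Euclidean algorithm:
  2 = 0·39 + 2
  39 = 19·2 + 1
  2 = 2·1 + 0
gcd(2,39) = 1
Back-substitution gives: 2·(-19) + 39·(1) = 1
So 2⁻¹ ≡ -19 ≡ 20 (mod 39)
Check: 2 × 20 = 40 ≡ 1 (mod 39) ✓

2⁻¹ ≡ 20 (mod 39)


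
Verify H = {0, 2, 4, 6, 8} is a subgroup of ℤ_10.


Subgroup test for H = {0, 2, 4, 6, 8} in (ℤ_10, +):
(1) 0 ∈ H? Yes
(2) Closure: for all a,b ∈ H, (a+b) mod 10 ∈ H? Yes
(3) Inverses: for all a ∈ H, -a mod 10 ∈ H? Yes

Yes, H is a subgroup of ℤ_10


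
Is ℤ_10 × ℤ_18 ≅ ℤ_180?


Comparing ℤ_10 × ℤ_18 and ℤ_180:
gcd(10,18) = 2 ≠ 1. Max element order in ℤ_10×ℤ_18 is lcm(10,18) = 90 < 180, so it has no element of order 180

No, ℤ_10 × ℤ_18 ≇ ℤ_180


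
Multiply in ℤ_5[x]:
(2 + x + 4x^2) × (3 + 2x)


Expand and collect like terms; reduce coefficients mod 5:
x^0: 2·3 = 6 ≡ 1 (mod 5)
x^1: 2·2 + 1·3 = 7 ≡ 2 (mod 5)
x^2: 1·2 + 4·3 = 14 ≡ 4 (mod 5)
x^3: 4·2 = 8 ≡ 3 (mod 5)
Result: 1 + 2x + 4x^2 + 3x^3

f · g = 1 + 2x + 4x^2 + 3x^3


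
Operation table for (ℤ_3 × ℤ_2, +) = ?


Elements: {(0,0), (0,1), (1,0), (1,1), (2,0), (2,1)}
Operation: componentwise addition mod (3, 2)
Entry (a, b) = ((a₁+b₁) mod 3, (a₂+b₂) mod 2)

Cayley table:
      | (0,0) | (0,1) | (1,0) | (1,1) | (2,0) | (2,1)
(0,0) | (0,0) | (0,1) | (1,0) | (1,1) | (2,0) | (2,1)
(0,1) | (0,1) | (0,0) | (1,1) | (1,0) | (2,1) | (2,0)
(1,0) | (1,0) | (1,1) | (2,0) | (2,1) | (0,0) | (0,1)
(1,1) | (1,1) | (1,0) | (2,1) | (2,0) | (0,1) | (0,0)
(2,0) | (2,0) | (2,1) | (0,0) | (0,1) | (1,0) | (1,1)
(2,1) | (2,1) | (2,0) | (0,1) | (0,0) | (1,1) | (1,0)


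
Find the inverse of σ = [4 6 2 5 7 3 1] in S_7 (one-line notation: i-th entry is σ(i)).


To find σ⁻¹, swap domain and range:
σ(1) = 4 → σ⁻¹(4) = 1
σ(2) = 6 → σ⁻¹(6) = 2
σ(3) = 2 → σ⁻¹(2) = 3
σ(4) = 5 → σ⁻¹(5) = 4
σ(5) = 7 → σ⁻¹(7) = 5
σ(6) = 3 → σ⁻¹(3) = 6
σ(7) = 1 → σ⁻¹(1) = 7

σ⁻¹ = [7 3 6 1 4 2 5]


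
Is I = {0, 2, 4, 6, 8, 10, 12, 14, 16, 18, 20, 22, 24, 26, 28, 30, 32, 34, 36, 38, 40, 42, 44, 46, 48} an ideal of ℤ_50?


Check ideal conditions for I = {0, 2, 4, 6, 8, 10, 12, 14, 16, 18, 20, 22, 24, 26, 28, 30, 32, 34, 36, 38, 40, 42, 44, 46, 48} in ℤ_50:
(1) I is an additive subgroup? Yes
(2) For r ∈ ℤ_50 and a ∈ I: r·a ∈ I? Yes

Yes, I is an ideal of ℤ_50


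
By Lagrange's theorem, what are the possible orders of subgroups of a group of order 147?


Lagrange's theorem: |H| divides |G|
|G| = 147
Divisors of 147: 1, 3, 7, 21, 49, 147

Possible subgroup orders: {1, 3, 7, 21, 49, 147}


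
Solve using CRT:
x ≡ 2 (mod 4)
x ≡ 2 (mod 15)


m₁ = 4, m₂ = 15, gcd = 1, so CRT applies. M = m₁·m₂ = 60
Let M₁ = M/m₁ = 15, M₂ = M/m₂ = 4
Find y₁ ≡ M₁⁻¹ (mod m₁): 15⁻¹ ≡ 3 (mod 4)
Find y₂ ≡ M₂⁻¹ (mod m₂): 4⁻¹ ≡ 4 (mod 15)
x = a₁·M₁·y₁ + a₂·M₂·y₂ = 2·15·3 + 2·4·4 = 122
Reduce mod 60: x ≡ 2
Check: 2 mod 4 = 2 ✓, 2 mod 15 = 2 ✓

x ≡ 2 (mod 60)


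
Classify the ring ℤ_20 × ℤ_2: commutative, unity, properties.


Direct product ring; commutative with unity (1,1); but (1,0)·(0,1) = (0,0) gives zero divisors, so not an integral domain
Commutative: Yes
Integral domain: No
Has unity: Yes

ℤ_20 × ℤ_2: Commutative=Yes, Unity=Yes


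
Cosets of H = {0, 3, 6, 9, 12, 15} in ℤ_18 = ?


H = {0, 3, 6, 9, 12, 15}, |H| = 6
Number of cosets = |G|/|H| = 18/6 = 3
0 + H = {0, 3, 6, 9, 12, 15}
1 + H = {1, 4, 7, 10, 13, 16}
2 + H = {2, 5, 8, 11, 14, 17}

Cosets: 0+H={0,3,6,9,12,15}; 1+H={1,4,7,10,13,16}; 2+H={2,5,8,11,14,17}


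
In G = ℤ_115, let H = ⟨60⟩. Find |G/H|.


|⟨60⟩| = n / gcd(60, 115) = 115 / 5 = 23
H is normal (ℤ_115 is abelian).
|G/H| = |G| / |H| = 115 / 23 = 5

|G/H| = 5


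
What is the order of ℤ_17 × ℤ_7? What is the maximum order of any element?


|ℤ_17 × ℤ_7| = 17 × 7 = 119
Max element order = lcm(17,7) = 119
Cyclic? Yes (gcd=1)

|ℤ_17×ℤ_7| = 119, max element order = 119


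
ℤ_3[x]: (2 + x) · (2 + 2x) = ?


Expand and collect like terms; reduce coefficients mod 3:
x^0: 2·2 = 4 ≡ 1 (mod 3)
x^1: 2·2 + 1·2 = 6 ≡ 0 (mod 3)
x^2: 1·2 = 2 ≡ 2 (mod 3)
Result: 1 + 2x^2

f · g = 1 + 2x^2


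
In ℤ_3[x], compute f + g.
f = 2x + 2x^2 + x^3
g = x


Add coefficients mod 3:
x^0: 0 + 0 = 0 (mod 3)
x^1: 2 + 1 = 0 (mod 3)
x^2: 2 + 0 = 2 (mod 3)
x^3: 1 + 0 = 1 (mod 3)
Result: 2x^2 + x^3

f + g = 2x^2 + x^3


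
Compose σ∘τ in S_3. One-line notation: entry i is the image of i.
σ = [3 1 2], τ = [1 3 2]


σ∘τ: apply τ first, then σ
1 →τ 1 →σ 3
2 →τ 3 →σ 2
3 →τ 2 →σ 1

σ∘τ = [3 2 1]


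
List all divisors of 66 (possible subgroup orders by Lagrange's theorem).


Lagrange's theorem: |H| divides |G|
|G| = 66
Divisors of 66: 1, 2, 3, 6, 11, 22, 33, 66

Possible subgroup orders: {1, 2, 3, 6, 11, 22, 33, 66}


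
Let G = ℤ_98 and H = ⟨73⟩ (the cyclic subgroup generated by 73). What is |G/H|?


|⟨73⟩| = n / gcd(73, 98) = 98 / 1 = 98
H is normal (ℤ_98 is abelian).
|G/H| = |G| / |H| = 98 / 98 = 1

|G/H| = 1


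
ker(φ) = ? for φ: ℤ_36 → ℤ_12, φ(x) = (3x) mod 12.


Kernel = preimage of identity
ker(φ) = {x ∈ ℤ_36 : 3x ≡ 0 (mod 12)}. Since 12 | 36, φ is well-defined. The kernel is the cyclic subgroup ⟨4⟩ of ℤ_36 (order 9), i.e. {0, 4, 8, 12, 16, 20, 24, 28, 32}

ker(φ) = {0, 4, 8, 12, 16, 20, 24, 28, 32}


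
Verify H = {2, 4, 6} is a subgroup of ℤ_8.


Subgroup test for H = {2, 4, 6} in (ℤ_8, +):
(1) 0 ∈ H? No
(2) Closure: for all a,b ∈ H, (a+b) mod 8 ∈ H? No  [counterexample: 2 + 6 = 0 ∉ H]
(3) Inverses: for all a ∈ H, -a mod 8 ∈ H? Yes

No, H is not a subgroup of ℤ_8


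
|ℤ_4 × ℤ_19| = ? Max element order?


|ℤ_4 × ℤ_19| = 4 × 19 = 76
Max element order = lcm(4,19) = 76
Cyclic? Yes (gcd=1)

|ℤ_4×ℤ_19| = 76, max element order = 76


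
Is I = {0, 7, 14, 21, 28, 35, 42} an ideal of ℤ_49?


Check ideal conditions for I = {0, 7, 14, 21, 28, 35, 42} in ℤ_49:
(1) I is an additive subgroup? Yes
(2) For r ∈ ℤ_49 and a ∈ I: r·a ∈ I? Yes

Yes, I is an ideal of ℤ_49


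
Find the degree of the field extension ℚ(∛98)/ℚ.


∛98 has minimal polynomial x³ - 98 (irreducible over ℚ since 98 is not a perfect cube)

[ℚ(∛98)/ℚ] = 3


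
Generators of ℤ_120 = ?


g generates ℤ_n iff gcd(g,n) = 1
Prime factors of 120: 2, 3, 5
Generators are g ∈ {1,...,119} not divisible by any of these primes.
Generators: {1, 7, 11, 13, 17, 19, 23, 29, 31, 37, 41, 43, 47, 49, 53, 59, 61, 67, 71, 73, 77, 79, 83, 89, 91, 97, 101, 103, 107, 109, 113, 119}
Number of generators = φ(120) = 32

Generators of ℤ_120 = {1, 7, 11, 13, 17, 19, 23, 29, 31, 37, 41, 43, 47, 49, 53, 59, 61, 67, 71, 73, 77, 79, 83, 89, 91, 97, 101, 103, 107, 109, 113, 119}


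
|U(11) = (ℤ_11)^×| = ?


U(n) is the group of units mod n; |U(n)| = φ(n)
|U(11)| = φ(11) = 10

|U(11) = (ℤ_11)^×| = 10


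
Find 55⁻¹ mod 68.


Use the extended Euclidean algorithm to write 1 = 55·s + 68·t; then s mod 68 is the inverse.
Euclidean algorithm:
  55 = 0·68 + 55
  68 = 1·55 + 13
  55 = 4·13 + 3
  13 = 4·3 + 1
  3 = 3·1 + 0
gcd(55,68) = 1
Back-substitution gives: 55·(-21) + 68·(17) = 1
So 55⁻¹ ≡ -21 ≡ 47 (mod 68)
Check: 55 × 47 = 2585 ≡ 1 (mod 68) ✓

55⁻¹ ≡ 47 (mod 68)


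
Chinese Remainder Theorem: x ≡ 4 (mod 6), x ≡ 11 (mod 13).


m₁ = 6, m₂ = 13, gcd = 1, so CRT applies. M = m₁·m₂ = 78
Let M₁ = M/m₁ = 13, M₂ = M/m₂ = 6
Find y₁ ≡ M₁⁻¹ (mod m₁): 13⁻¹ ≡ 1 (mod 6)
Find y₂ ≡ M₂⁻¹ (mod m₂): 6⁻¹ ≡ 11 (mod 13)
x = a₁·M₁·y₁ + a₂·M₂·y₂ = 4·13·1 + 11·6·11 = 778
Reduce mod 78: x ≡ 76
Check: 76 mod 6 = 4 ✓, 76 mod 13 = 11 ✓

x ≡ 76 (mod 78)


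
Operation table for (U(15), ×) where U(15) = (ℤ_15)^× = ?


Elements: {1, 2, 4, 7, 8, 11, 13, 14}
Operation: multiplication mod 15
Entry (a, b) = (a × b) mod 15

Cayley table:
   |  1 |  2 |  4 |  7 |  8 | 11 | 13 | 14
 1 |  1 |  2 |  4 |  7 |  8 | 11 | 13 | 14
 2 |  2 |  4 |  8 | 14 |  1 |  7 | 11 | 13
 4 |  4 |  8 |  1 | 13 |  2 | 14 |  7 | 11
 7 |  7 | 14 | 13 |  4 | 11 |  2 |  1 |  8
 8 |  8 |  1 |  2 | 11 |  4 | 13 | 14 |  7
11 | 11 |  7 | 14 |  2 | 13 |  1 |  8 |  4
13 | 13 | 11 |  7 |  1 | 14 |  8 |  4 |  2
14 | 14 | 13 | 11 |  8 |  7 |  4 |  2 |  1


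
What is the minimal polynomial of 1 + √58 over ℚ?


Let α = 1 + √58. Then α - 1 = √58, so (α - 1)² = 58, giving α² - 2α - 57 = 0. Degree 2 and α ∉ ℚ, so this is the minimal polynomial.

Minimal polynomial: x² - 2x - 57


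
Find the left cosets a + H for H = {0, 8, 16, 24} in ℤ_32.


H = {0, 8, 16, 24}, |H| = 4
Number of cosets = |G|/|H| = 32/4 = 8
0 + H = {0, 8, 16, 24}
1 + H = {1, 9, 17, 25}
2 + H = {2, 10, 18, 26}
3 + H = {3, 11, 19, 27}
4 + H = {4, 12, 20, 28}
5 + H = {5, 13, 21, 29}
6 + H = {6, 14, 22, 30}
7 + H = {7, 15, 23, 31}

Cosets: 0+H={0,8,16,24}; 1+H={1,9,17,25}; 2+H={2,10,18,26}; 3+H={3,11,19,27}; 4+H={4,12,20,28}; 5+H={5,13,21,29}; 6+H={6,14,22,30}; 7+H={7,15,23,31}


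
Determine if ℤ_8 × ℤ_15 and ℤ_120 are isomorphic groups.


Comparing ℤ_8 × ℤ_15 and ℤ_120:
gcd(8,15) = 1, so ℤ_8 × ℤ_15 ≅ ℤ_120 (CRT)

Yes, ℤ_8 × ℤ_15 ≅ ℤ_120


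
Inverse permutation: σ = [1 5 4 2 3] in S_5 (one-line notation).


To find σ⁻¹, swap domain and range:
σ(1) = 1 → σ⁻¹(1) = 1
σ(2) = 5 → σ⁻¹(5) = 2
σ(3) = 4 → σ⁻¹(4) = 3
σ(4) = 2 → σ⁻¹(2) = 4
σ(5) = 3 → σ⁻¹(3) = 5

σ⁻¹ = [1 4 5 3 2]


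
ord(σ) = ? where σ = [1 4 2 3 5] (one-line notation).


Cycle decomposition: (2 4 3)
Cycle lengths: 3
Order = lcm(3) = 3

ord(σ) = 3


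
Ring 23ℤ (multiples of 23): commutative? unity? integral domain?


23ℤ is a commutative ring under +,× but has no multiplicative identity (1 ∉ 23ℤ); it has no zero divisors, but without unity it is not an integral domain
Commutative: Yes
Integral domain: No
Has unity: No

23ℤ (multiples of 23): Commutative=Yes, Unity=No


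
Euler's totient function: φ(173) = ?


Factor n: 173 = 173
φ(n) = n · ∏(1 - 1/p) over distinct primes p | n
φ(173) = 173 · (1 - 1/173) = 172

φ(173) = 172


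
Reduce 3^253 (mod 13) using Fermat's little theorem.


Fermat's little theorem: if p is prime and gcd(a,p)=1, then a^(p-1) ≡ 1 (mod p)
p = 13 is prime, gcd(3,13) = 1
Reduce exponent: 253 mod 12 = 1
So 3^253 ≡ 3^1 (mod 13)
3^1 mod 13 = 3

3^253 ≡ 3 (mod 13)


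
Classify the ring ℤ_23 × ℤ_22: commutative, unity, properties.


Direct product ring; commutative with unity (1,1); but (1,0)·(0,1) = (0,0) gives zero divisors, so not an integral domain
Commutative: Yes
Integral domain: No
Has unity: Yes

ℤ_23 × ℤ_22: Commutative=Yes, Unity=Yes


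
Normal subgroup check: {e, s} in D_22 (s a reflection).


H = {e, s} in D_22 (s a reflection)
r·s·r⁻¹ = sr⁻² ≠ s for n ≥ 3, so {e, s} is not closed under conjugation

No, not a normal subgroup


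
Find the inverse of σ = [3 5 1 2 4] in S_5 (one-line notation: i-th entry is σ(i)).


To find σ⁻¹, swap domain and range:
σ(1) = 3 → σ⁻¹(3) = 1
σ(2) = 5 → σ⁻¹(5) = 2
σ(3) = 1 → σ⁻¹(1) = 3
σ(4) = 2 → σ⁻¹(2) = 4
σ(5) = 4 → σ⁻¹(4) = 5

σ⁻¹ = [3 4 1 5 2]


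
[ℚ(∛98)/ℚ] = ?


∛98 has minimal polynomial x³ - 98 (irreducible over ℚ since 98 is not a perfect cube)

[ℚ(∛98)/ℚ] = 3


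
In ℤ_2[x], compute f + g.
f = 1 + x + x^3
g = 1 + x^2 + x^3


Add coefficients mod 2:
x^0: 1 + 1 = 0 (mod 2)
x^1: 1 + 0 = 1 (mod 2)
x^2: 0 + 1 = 1 (mod 2)
x^3: 1 + 1 = 0 (mod 2)
Result: x + x^2

f + g = x + x^2


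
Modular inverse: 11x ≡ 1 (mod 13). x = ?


Use the extended Euclidean algorithm to write 1 = 11·s + 13·t; then s mod 13 is the inverse.
Euclidean algorithm:
  11 = 0·13 + 11
  13 = 1·11 + 2
  11 = 5·2 + 1
  2 = 2·1 + 0
gcd(11,13) = 1
Back-substitution gives: 11·(6) + 13·(-5) = 1
So 11⁻¹ ≡ 6 ≡ 6 (mod 13)
Check: 11 × 6 = 66 ≡ 1 (mod 13) ✓

11⁻¹ ≡ 6 (mod 13)


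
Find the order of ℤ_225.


ℤ_n has n elements.

|ℤ_225| = 225


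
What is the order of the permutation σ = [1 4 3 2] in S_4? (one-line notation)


Cycle decomposition: (2 4)
Cycle lengths: 2
Order = lcm(2) = 2

ord(σ) = 2


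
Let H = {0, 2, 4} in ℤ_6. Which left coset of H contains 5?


5 + H = {5 + h (mod 6) : h ∈ H}
5+0=5, 5+2=1, 5+4=3
5 + H = {1, 3, 5} = 1 + H

5 + H = {1, 3, 5}


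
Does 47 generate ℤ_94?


g generates ℤ_n iff gcd(g, n) = 1
gcd(47, 94) = 47
Since gcd = 47 ≠ 1, ⟨47⟩ has order 2 < 94, so 47 is not a generator.

No, 47 does not generate ℤ_94


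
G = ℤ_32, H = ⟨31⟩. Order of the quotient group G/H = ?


|⟨31⟩| = n / gcd(31, 32) = 32 / 1 = 32
H is normal (ℤ_32 is abelian).
|G/H| = |G| / |H| = 32 / 32 = 1

|G/H| = 1


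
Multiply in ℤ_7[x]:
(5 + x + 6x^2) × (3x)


Expand and collect like terms; reduce coefficients mod 7:
x^0: 5·0 = 0 ≡ 0 (mod 7)
x^1: 5·3 + 1·0 = 15 ≡ 1 (mod 7)
x^2: 1·3 + 6·0 = 3 ≡ 3 (mod 7)
x^3: 6·3 = 18 ≡ 4 (mod 7)
Result: x + 3x^2 + 4x^3

f · g = x + 3x^2 + 4x^3


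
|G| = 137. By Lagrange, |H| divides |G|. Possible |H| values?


Lagrange's theorem: |H| divides |G|
|G| = 137
Divisors of 137: 1, 137

Possible subgroup orders: {1, 137}


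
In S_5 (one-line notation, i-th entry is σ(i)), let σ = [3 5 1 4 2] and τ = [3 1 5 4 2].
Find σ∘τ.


σ∘τ: apply τ first, then σ
1 →τ 3 →σ 1
2 →τ 1 →σ 3
3 →τ 5 →σ 2
4 →τ 4 →σ 4
5 →τ 2 →σ 5

σ∘τ = [1 3 2 4 5]


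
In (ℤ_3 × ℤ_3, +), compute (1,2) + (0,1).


Operation: componentwise addition mod (3, 3)
(1,2) + (0,1) = ((a₁+b₁) mod 3, (a₂+b₂) mod 3) with a = (1,2), b = (0,1)

(1,2) + (0,1) = (1,0)


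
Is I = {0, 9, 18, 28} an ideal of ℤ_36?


Check ideal conditions for I = {0, 9, 18, 28} in ℤ_36:
(1) I is an additive subgroup? No
(2) For r ∈ ℤ_36 and a ∈ I: r·a ∈ I? No  [counterexample: r=2, a=28, r·a mod 36 = 20 ∉ I]

No, I is not an ideal of ℤ_36


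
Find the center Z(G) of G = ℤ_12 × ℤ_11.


Z(G) = {g ∈ G | gx = xg for all x ∈ G}
Direct product of abelian groups is abelian, so Z(G) = G

Z(ℤ_12 × ℤ_11) = ℤ_12 × ℤ_11


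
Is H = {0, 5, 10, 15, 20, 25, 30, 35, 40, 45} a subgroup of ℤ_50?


Subgroup test for H = {0, 5, 10, 15, 20, 25, 30, 35, 40, 45} in (ℤ_50, +):
(1) 0 ∈ H? Yes
(2) Closure: for all a,b ∈ H, (a+b) mod 50 ∈ H? Yes
(3) Inverses: for all a ∈ H, -a mod 50 ∈ H? Yes

Yes, H is a subgroup of ℤ_50


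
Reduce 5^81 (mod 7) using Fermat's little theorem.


Fermat's little theorem: if p is prime and gcd(a,p)=1, then a^(p-1) ≡ 1 (mod p)
p = 7 is prime, gcd(5,7) = 1
Reduce exponent: 81 mod 6 = 3
So 5^81 ≡ 5^3 (mod 7)
5^3 mod 7 = 6

5^81 ≡ 6 (mod 7)


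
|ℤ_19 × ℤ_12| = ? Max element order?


|ℤ_19 × ℤ_12| = 19 × 12 = 228
Max element order = lcm(19,12) = 228
Cyclic? Yes (gcd=1)

|ℤ_19×ℤ_12| = 228, max element order = 228


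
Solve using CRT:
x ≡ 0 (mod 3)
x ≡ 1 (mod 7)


m₁ = 3, m₂ = 7, gcd = 1, so CRT applies. M = m₁·m₂ = 21
Let M₁ = M/m₁ = 7, M₂ = M/m₂ = 3
Find y₁ ≡ M₁⁻¹ (mod m₁): 7⁻¹ ≡ 1 (mod 3)
Find y₂ ≡ M₂⁻¹ (mod m₂): 3⁻¹ ≡ 5 (mod 7)
x = a₁·M₁·y₁ + a₂·M₂·y₂ = 0·7·1 + 1·3·5 = 15
Reduce mod 21: x ≡ 15
Check: 15 mod 3 = 0 ✓, 15 mod 7 = 1 ✓

x ≡ 15 (mod 21)


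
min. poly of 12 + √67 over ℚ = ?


Let α = 12 + √67. Then α - 12 = √67, so (α - 12)² = 67, giving α² - 24α + 77 = 0. Degree 2 and α ∉ ℚ, so this is the minimal polynomial.

Minimal polynomial: x² - 24x + 77


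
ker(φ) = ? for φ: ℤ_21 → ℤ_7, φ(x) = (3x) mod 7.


Kernel = preimage of identity
ker(φ) = {x ∈ ℤ_21 : 3x ≡ 0 (mod 7)}. Since 7 | 21, φ is well-defined. The kernel is the cyclic subgroup ⟨7⟩ of ℤ_21 (order 3), i.e. {0, 7, 14}

ker(φ) = {0, 7, 14}


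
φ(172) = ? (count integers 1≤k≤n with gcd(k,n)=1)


Factor n: 172 = 2^2 × 43
φ(n) = n · ∏(1 - 1/p) over distinct primes p | n
φ(172) = 172 · (1 - 1/2) · (1 - 1/43) = 84

φ(172) = 84


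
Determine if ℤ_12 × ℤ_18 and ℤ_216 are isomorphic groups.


Comparing ℤ_12 × ℤ_18 and ℤ_216:
gcd(12,18) = 6 ≠ 1. Max element order in ℤ_12×ℤ_18 is lcm(12,18) = 36 < 216, so it has no element of order 216

No, ℤ_12 × ℤ_18 ≇ ℤ_216


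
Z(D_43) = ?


Z(G) = {g ∈ G | gx = xg for all x ∈ G}
For odd n, Z(D_n) = {e}: no nontrivial rotation commutes with all reflections

Z(D_43) = {e}


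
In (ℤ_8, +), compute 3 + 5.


Operation: addition mod 8
3 + 5 = (a + b) mod 8 with a = 3, b = 5

3 + 5 = 0


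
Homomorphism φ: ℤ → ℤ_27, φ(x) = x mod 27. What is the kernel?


Kernel = preimage of identity
ker(φ) = {x ∈ ℤ : x ≡ 0 (mod 27)} = 27ℤ = {0, ±27, ±54, ...}

ker(φ) = 27ℤ


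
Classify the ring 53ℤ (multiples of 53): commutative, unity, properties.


53ℤ is a commutative ring under +,× but has no multiplicative identity (1 ∉ 53ℤ); it has no zero divisors, but without unity it is not an integral domain
Commutative: Yes
Integral domain: No
Has unity: No

53ℤ (multiples of 53): Commutative=Yes, Unity=No


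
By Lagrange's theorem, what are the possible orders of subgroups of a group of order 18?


Lagrange's theorem: |H| divides |G|
|G| = 18
Divisors of 18: 1, 2, 3, 6, 9, 18

Possible subgroup orders: {1, 2, 3, 6, 9, 18}


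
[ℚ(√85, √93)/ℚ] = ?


[ℚ(√85,√93):ℚ] = [ℚ(√85,√93):ℚ(√85)]·[ℚ(√85):ℚ] = 2·2 = 4

[ℚ(√85, √93)/ℚ] = 4


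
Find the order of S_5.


|S_n| = n! (number of permutations of n symbols)
|S_5| = 5! = 120

|S_5| = 120


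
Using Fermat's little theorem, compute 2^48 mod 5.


Fermat's little theorem: if p is prime and gcd(a,p)=1, then a^(p-1) ≡ 1 (mod p)
p = 5 is prime, gcd(2,5) = 1
Reduce exponent: 48 mod 4 = 0
So 2^48 ≡ 2^0 (mod 5)
2^0 = 1

2^48 ≡ 1 (mod 5)


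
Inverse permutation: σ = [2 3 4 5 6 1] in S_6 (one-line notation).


To find σ⁻¹, swap domain and range:
σ(1) = 2 → σ⁻¹(2) = 1
σ(2) = 3 → σ⁻¹(3) = 2
σ(3) = 4 → σ⁻¹(4) = 3
σ(4) = 5 → σ⁻¹(5) = 4
σ(5) = 6 → σ⁻¹(6) = 5
σ(6) = 1 → σ⁻¹(1) = 6

σ⁻¹ = [6 1 2 3 4 5]


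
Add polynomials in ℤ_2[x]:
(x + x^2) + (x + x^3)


Add coefficients mod 2:
x^0: 0 + 0 = 0 (mod 2)
x^1: 1 + 1 = 0 (mod 2)
x^2: 1 + 0 = 1 (mod 2)
x^3: 0 + 1 = 1 (mod 2)
Result: x^2 + x^3

f + g = x^2 + x^3


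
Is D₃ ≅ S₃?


Comparing D₃ and S₃:
Both are the unique non-abelian group of order 6

Yes, D₃ ≅ S₃


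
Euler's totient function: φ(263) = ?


Factor n: 263 = 263
φ(n) = n · ∏(1 - 1/p) over distinct primes p | n
φ(263) = 263 · (1 - 1/263) = 262

φ(263) = 262


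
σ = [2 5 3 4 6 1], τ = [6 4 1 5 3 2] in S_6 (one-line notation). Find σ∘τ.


σ∘τ: apply τ first, then σ
1 →τ 6 →σ 1
2 →τ 4 →σ 4
3 →τ 1 →σ 2
4 →τ 5 →σ 6
5 →τ 3 →σ 3
6 →τ 2 →σ 5

σ∘τ = [1 4 2 6 3 5]


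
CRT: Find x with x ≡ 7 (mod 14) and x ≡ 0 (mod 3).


m₁ = 14, m₂ = 3, gcd = 1, so CRT applies. M = m₁·m₂ = 42
Let M₁ = M/m₁ = 3, M₂ = M/m₂ = 14
Find y₁ ≡ M₁⁻¹ (mod m₁): 3⁻¹ ≡ 5 (mod 14)
Find y₂ ≡ M₂⁻¹ (mod m₂): 14⁻¹ ≡ 2 (mod 3)
x = a₁·M₁·y₁ + a₂·M₂·y₂ = 7·3·5 + 0·14·2 = 105
Reduce mod 42: x ≡ 21
Check: 21 mod 14 = 7 ✓, 21 mod 3 = 0 ✓

x ≡ 21 (mod 42)


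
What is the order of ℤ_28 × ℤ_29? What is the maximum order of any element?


|ℤ_28 × ℤ_29| = 28 × 29 = 812
Max element order = lcm(28,29) = 812
Cyclic? Yes (gcd=1)

|ℤ_28×ℤ_29| = 812, max element order = 812


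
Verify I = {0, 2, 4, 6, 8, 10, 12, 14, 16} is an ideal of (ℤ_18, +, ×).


Check ideal conditions for I = {0, 2, 4, 6, 8, 10, 12, 14, 16} in ℤ_18:
(1) I is an additive subgroup? Yes
(2) For r ∈ ℤ_18 and a ∈ I: r·a ∈ I? Yes

Yes, I is an ideal of ℤ_18


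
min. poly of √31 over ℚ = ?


√31 satisfies x² - 31 = 0, irreducible over ℚ since 31 is squarefree

Minimal polynomial: x² - 31


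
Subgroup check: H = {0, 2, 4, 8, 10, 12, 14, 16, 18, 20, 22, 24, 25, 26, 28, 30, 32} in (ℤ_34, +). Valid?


Subgroup test for H = {0, 2, 4, 8, 10, 12, 14, 16, 18, 20, 22, 24, 25, 26, 28, 30, 32} in (ℤ_34, +):
(1) 0 ∈ H? Yes
(2) Closure: for all a,b ∈ H, (a+b) mod 34 ∈ H? No  [counterexample: 2 + 4 = 6 ∉ H]
(3) Inverses: for all a ∈ H, -a mod 34 ∈ H? No

No, H is not a subgroup of ℤ_34


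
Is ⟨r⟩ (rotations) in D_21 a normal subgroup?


H = ⟨r⟩ (rotations) in D_21
The rotation subgroup ⟨r⟩ has index 2 in D_21, so it is normal

Yes, normal subgroup


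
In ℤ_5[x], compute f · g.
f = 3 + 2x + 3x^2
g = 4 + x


Expand and collect like terms; reduce coefficients mod 5:
x^0: 3·4 = 12 ≡ 2 (mod 5)
x^1: 3·1 + 2·4 = 11 ≡ 1 (mod 5)
x^2: 2·1 + 3·4 = 14 ≡ 4 (mod 5)
x^3: 3·1 = 3 ≡ 3 (mod 5)
Result: 2 + x + 4x^2 + 3x^3

f · g = 2 + x + 4x^2 + 3x^3


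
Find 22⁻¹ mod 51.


Use the extended Euclidean algorithm to write 1 = 22·s + 51·t; then s mod 51 is the inverse.
Euclidean algorithm:
  22 = 0·51 + 22
  51 = 2·22 + 7
  22 = 3·7 + 1
  7 = 7·1 + 0
gcd(22,51) = 1
Back-substitution gives: 22·(7) + 51·(-3) = 1
So 22⁻¹ ≡ 7 ≡ 7 (mod 51)
Check: 22 × 7 = 154 ≡ 1 (mod 51) ✓

22⁻¹ ≡ 7 (mod 51)


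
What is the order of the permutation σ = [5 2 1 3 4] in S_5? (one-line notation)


Cycle decomposition: (1 5 4 3)
Cycle lengths: 4
Order = lcm(4) = 4

ord(σ) = 4


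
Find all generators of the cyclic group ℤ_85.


g generates ℤ_n iff gcd(g,n) = 1
Prime factors of 85: 5, 17
Generators are g ∈ {1,...,84} not divisible by any of these primes.
Generators: {1, 2, 3, 4, 6, 7, 8, 9, 11, 12, 13, 14, 16, 18, 19, 21, 22, 23, 24, 26, 27, 28, 29, 31, 32, 33, 36, 37, 38, 39, 41, 42, 43, 44, 46, 47, 48, 49, 52, 53, 54, 56, 57, 58, 59, 61, 62, 63, 64, 66, 67, 69, 71, 72, 73, 74, 76, 77, 78, 79, 81, 82, 83, 84}
Number of generators = φ(85) = 64

Generators of ℤ_85 = {1, 2, 3, 4, 6, 7, 8, 9, 11, 12, 13, 14, 16, 18, 19, 21, 22, 23, 24, 26, 27, 28, 29, 31, 32, 33, 36, 37, 38, 39, 41, 42, 43, 44, 46, 47, 48, 49, 52, 53, 54, 56, 57, 58, 59, 61, 62, 63, 64, 66, 67, 69, 71, 72, 73, 74, 76, 77, 78, 79, 81, 82, 83, 84}


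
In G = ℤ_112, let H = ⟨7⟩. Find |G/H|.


|⟨7⟩| = n / gcd(7, 112) = 112 / 7 = 16
H is normal (ℤ_112 is abelian).
|G/H| = |G| / |H| = 112 / 16 = 7

|G/H| = 7


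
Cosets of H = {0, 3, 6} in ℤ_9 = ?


H = {0, 3, 6}, |H| = 3
Number of cosets = |G|/|H| = 9/3 = 3
0 + H = {0, 3, 6}
1 + H = {1, 4, 7}
2 + H = {2, 5, 8}

Cosets: 0+H={0,3,6}; 1+H={1,4,7}; 2+H={2,5,8}


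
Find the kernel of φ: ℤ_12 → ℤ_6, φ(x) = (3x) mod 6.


Kernel = preimage of identity
ker(φ) = {x ∈ ℤ_12 : 3x ≡ 0 (mod 6)}. Since 6 | 12, φ is well-defined. The kernel is the cyclic subgroup ⟨2⟩ of ℤ_12 (order 6), i.e. {0, 2, 4, 6, 8, 10}

ker(φ) = {0, 2, 4, 6, 8, 10}


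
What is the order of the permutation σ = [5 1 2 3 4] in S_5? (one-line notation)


Cycle decomposition: (1 5 4 3 2)
Cycle lengths: 5
Order = lcm(5) = 5

ord(σ) = 5


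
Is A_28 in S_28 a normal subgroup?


H = A_28 in S_28
A_28 has index 2 in S_28, and every subgroup of index 2 is normal

Yes, normal subgroup


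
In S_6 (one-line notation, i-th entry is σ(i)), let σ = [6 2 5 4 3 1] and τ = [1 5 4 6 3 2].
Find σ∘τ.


σ∘τ: apply τ first, then σ
1 →τ 1 →σ 6
2 →τ 5 →σ 3
3 →τ 4 →σ 4
4 →τ 6 →σ 1
5 →τ 3 →σ 5
6 →τ 2 →σ 2

σ∘τ = [6 3 4 1 5 2]


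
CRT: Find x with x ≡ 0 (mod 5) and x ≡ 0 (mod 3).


m₁ = 5, m₂ = 3, gcd = 1, so CRT applies. M = m₁·m₂ = 15
Let M₁ = M/m₁ = 3, M₂ = M/m₂ = 5
Find y₁ ≡ M₁⁻¹ (mod m₁): 3⁻¹ ≡ 2 (mod 5)
Find y₂ ≡ M₂⁻¹ (mod m₂): 5⁻¹ ≡ 2 (mod 3)
x = a₁·M₁·y₁ + a₂·M₂·y₂ = 0·3·2 + 0·5·2 = 0
Reduce mod 15: x ≡ 0
Check: 0 mod 5 = 0 ✓, 0 mod 3 = 0 ✓

x ≡ 0 (mod 15)


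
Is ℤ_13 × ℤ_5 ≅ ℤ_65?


Comparing ℤ_13 × ℤ_5 and ℤ_65:
gcd(13,5) = 1, so ℤ_13 × ℤ_5 ≅ ℤ_65 (CRT)

Yes, ℤ_13 × ℤ_5 ≅ ℤ_65


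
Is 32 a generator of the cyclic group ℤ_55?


g generates ℤ_n iff gcd(g, n) = 1
gcd(32, 55) = 1
Since gcd = 1, 32 is a generator.

Yes, 32 generates ℤ_55


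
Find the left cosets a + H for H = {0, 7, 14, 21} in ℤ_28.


H = {0, 7, 14, 21}, |H| = 4
Number of cosets = |G|/|H| = 28/4 = 7
0 + H = {0, 7, 14, 21}
1 + H = {1, 8, 15, 22}
2 + H = {2, 9, 16, 23}
3 + H = {3, 10, 17, 24}
4 + H = {4, 11, 18, 25}
5 + H = {5, 12, 19, 26}
6 + H = {6, 13, 20, 27}

Cosets: 0+H={0,7,14,21}; 1+H={1,8,15,22}; 2+H={2,9,16,23}; 3+H={3,10,17,24}; 4+H={4,11,18,25}; 5+H={5,12,19,26}; 6+H={6,13,20,27}


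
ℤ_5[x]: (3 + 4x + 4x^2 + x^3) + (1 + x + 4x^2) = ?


Add coefficients mod 5:
x^0: 3 + 1 = 4 (mod 5)
x^1: 4 + 1 = 0 (mod 5)
x^2: 4 + 4 = 3 (mod 5)
x^3: 1 + 0 = 1 (mod 5)
Result: 4 + 3x^2 + x^3

f + g = 4 + 3x^2 + x^3


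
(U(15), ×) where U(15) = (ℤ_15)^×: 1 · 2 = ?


Operation: multiplication mod 15
1 · 2 = (a × b) mod 15 with a = 1, b = 2

1 · 2 = 2


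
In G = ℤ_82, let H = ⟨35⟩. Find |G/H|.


|⟨35⟩| = n / gcd(35, 82) = 82 / 1 = 82
H is normal (ℤ_82 is abelian).
|G/H| = |G| / |H| = 82 / 82 = 1

|G/H| = 1


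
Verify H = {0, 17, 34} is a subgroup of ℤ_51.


Subgroup test for H = {0, 17, 34} in (ℤ_51, +):
(1) 0 ∈ H? Yes
(2) Closure: for all a,b ∈ H, (a+b) mod 51 ∈ H? Yes
(3) Inverses: for all a ∈ H, -a mod 51 ∈ H? Yes

Yes, H is a subgroup of ℤ_51


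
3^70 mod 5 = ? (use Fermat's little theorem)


Fermat's little theorem: if p is prime and gcd(a,p)=1, then a^(p-1) ≡ 1 (mod p)
p = 5 is prime, gcd(3,5) = 1
Reduce exponent: 70 mod 4 = 2
So 3^70 ≡ 3^2 (mod 5)
3^2 mod 5 = 4

3^70 ≡ 4 (mod 5)


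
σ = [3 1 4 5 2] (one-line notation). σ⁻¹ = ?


To find σ⁻¹, swap domain and range:
σ(1) = 3 → σ⁻¹(3) = 1
σ(2) = 1 → σ⁻¹(1) = 2
σ(3) = 4 → σ⁻¹(4) = 3
σ(4) = 5 → σ⁻¹(5) = 4
σ(5) = 2 → σ⁻¹(2) = 5

σ⁻¹ = [2 5 1 3 4]


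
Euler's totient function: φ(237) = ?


Factor n: 237 = 3 × 79
φ(n) = n · ∏(1 - 1/p) over distinct primes p | n
φ(237) = 237 · (1 - 1/3) · (1 - 1/79) = 156

φ(237) = 156


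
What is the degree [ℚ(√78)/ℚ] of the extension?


√78 has minimal polynomial x² - 78 (irreducible over ℚ since 78 is squarefree)

[ℚ(√78)/ℚ] = 2


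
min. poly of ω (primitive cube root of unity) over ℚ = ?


ω satisfies x² + x + 1 = 0 (the cyclotomic polynomial Φ₃)

Minimal polynomial: x² + x + 1


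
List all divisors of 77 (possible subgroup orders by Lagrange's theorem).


Lagrange's theorem: |H| divides |G|
|G| = 77
Divisors of 77: 1, 7, 11, 77

Possible subgroup orders: {1, 7, 11, 77}


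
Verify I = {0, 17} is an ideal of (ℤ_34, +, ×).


Check ideal conditions for I = {0, 17} in ℤ_34:
(1) I is an additive subgroup? Yes
(2) For r ∈ ℤ_34 and a ∈ I: r·a ∈ I? Yes

Yes, I is an ideal of ℤ_34


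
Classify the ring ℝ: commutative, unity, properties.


ℝ is a field: commutative, has unity, every nonzero element is a unit (hence an integral domain)
Commutative: Yes
Integral domain: Yes
Has unity: Yes

ℝ: Commutative=Yes, Unity=Yes
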